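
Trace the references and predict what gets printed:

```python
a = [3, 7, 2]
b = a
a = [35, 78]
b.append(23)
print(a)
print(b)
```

Key concept: rebinding vs mutation: a is rebound to a new list, b still points at the original.
Step by step:
`a = [3, 7, 2]` → a = [3, 7, 2]
`b = a` → b = [3, 7, 2] (same object as a)
`a = [35, 78]` → a = [35, 78]
`b.append(23)` → b = [3, 7, 2, 23]
`print(a)` → prints [35, 78]
`print(b)` → prints [3, 7, 2, 23]

Answer:
[35, 78]
[3, 7, 2, 23]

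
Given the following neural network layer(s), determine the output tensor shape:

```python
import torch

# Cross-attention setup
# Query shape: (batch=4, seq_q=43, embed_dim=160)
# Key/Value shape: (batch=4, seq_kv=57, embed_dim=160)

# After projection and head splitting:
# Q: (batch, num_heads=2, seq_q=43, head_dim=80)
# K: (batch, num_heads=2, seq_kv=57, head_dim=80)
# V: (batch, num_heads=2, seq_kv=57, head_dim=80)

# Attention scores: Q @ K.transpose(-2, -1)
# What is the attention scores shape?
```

Input: (4, 43, 160) -> Output: (4, 2, 43, 57)

Answer: (4, 2, 43, 57)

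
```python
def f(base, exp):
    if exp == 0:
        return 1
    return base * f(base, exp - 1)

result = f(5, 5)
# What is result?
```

f(5, 5) = 5 * 5 * 5 * 5 * 5 = 3125

Answer: 3125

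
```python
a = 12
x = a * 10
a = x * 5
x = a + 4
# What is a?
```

Trace:
`a = 12` → a = 12
`x = a * 10` → x = 120
`a = x * 5` → a = 600
`x = a + 4` → x = 604
So a = 600

Answer: 600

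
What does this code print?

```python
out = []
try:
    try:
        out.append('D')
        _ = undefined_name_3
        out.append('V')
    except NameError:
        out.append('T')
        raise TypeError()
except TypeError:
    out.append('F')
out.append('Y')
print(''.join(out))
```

Execution trace: 'D' (try body) → 'T' (except NameError) → 'F' (outer except TypeError) → 'Y' (after the try/except). Output: DTFY

Answer: DTFY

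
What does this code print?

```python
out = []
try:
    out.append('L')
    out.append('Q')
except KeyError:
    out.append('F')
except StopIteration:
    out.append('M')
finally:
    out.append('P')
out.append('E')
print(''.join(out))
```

Execution trace: 'L' (try body) → 'Q' (try body, no exception) → 'P' (finally) → 'E' (after the try/except). Output: LQPE

Answer: LQPE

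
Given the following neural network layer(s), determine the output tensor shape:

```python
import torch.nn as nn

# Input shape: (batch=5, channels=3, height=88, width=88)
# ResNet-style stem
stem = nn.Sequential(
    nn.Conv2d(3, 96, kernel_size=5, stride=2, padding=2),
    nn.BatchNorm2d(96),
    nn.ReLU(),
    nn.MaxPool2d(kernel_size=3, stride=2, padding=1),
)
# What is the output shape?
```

Input: (5, 3, 88, 88) -> after Conv2d 5x5 stride=2: (5, 96, 44, 44) -> Output: (5, 96, 22, 22)

Answer: (5, 96, 22, 22)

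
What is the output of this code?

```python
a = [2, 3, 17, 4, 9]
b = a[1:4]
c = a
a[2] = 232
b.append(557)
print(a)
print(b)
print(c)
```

Key concept: slice vs alias.
Step by step:
`a = [2, 3, 17, 4, 9]` → a = [2, 3, 17, 4, 9]
`b = a[1:4]` → b = [3, 17, 4]
`c = a` → c = [2, 3, 17, 4, 9] (same object as a)
`a[2] = 232` → a = [2, 3, 232, 4, 9] (same object as c); c = [2, 3, 232, 4, 9] (same object as a)
`b.append(557)` → b = [3, 17, 4, 557]
`print(a)` → prints [2, 3, 232, 4, 9]
`print(b)` → prints [3, 17, 4, 557]
`print(c)` → prints [2, 3, 232, 4, 9]

Answer:
[2, 3, 232, 4, 9]
[3, 17, 4, 557]
[2, 3, 232, 4, 9]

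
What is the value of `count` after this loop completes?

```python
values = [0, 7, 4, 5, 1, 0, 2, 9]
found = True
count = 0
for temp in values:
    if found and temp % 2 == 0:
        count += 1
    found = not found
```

Count even values at even positions
`count` takes the values: 0 → 1 → 2 → 3

Answer: 3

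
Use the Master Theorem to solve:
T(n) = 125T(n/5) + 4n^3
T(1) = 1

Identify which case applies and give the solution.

a=125, b=5, f(n)=4n^3. log_5(125) = 3. Since c=3 = 3, Case 2 applies: T(n) = Θ(n^log_b(a) · log n) = O(n^3 log n).

Answer: O(n^3 log n) - Case 2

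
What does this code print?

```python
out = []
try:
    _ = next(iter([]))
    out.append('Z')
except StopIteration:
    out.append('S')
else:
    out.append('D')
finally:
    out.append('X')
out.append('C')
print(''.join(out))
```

Execution trace: 'S' (except StopIteration) → 'X' (finally) → 'C' (after the try/except). Output: SXC

Answer: SXC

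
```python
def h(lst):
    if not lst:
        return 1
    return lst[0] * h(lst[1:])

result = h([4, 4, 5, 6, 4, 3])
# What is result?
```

Product over [4, 4, 5, 6, 4, 3] = 4 * 4 * 5 * 6 * 4 * 3 = 5760

Answer: 5760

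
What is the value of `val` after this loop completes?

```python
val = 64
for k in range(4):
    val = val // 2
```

Halve 4 times: 64 // 2^4 = 4
`val` takes the values: 64 → 32 → 16 → 8 → 4

Answer: 4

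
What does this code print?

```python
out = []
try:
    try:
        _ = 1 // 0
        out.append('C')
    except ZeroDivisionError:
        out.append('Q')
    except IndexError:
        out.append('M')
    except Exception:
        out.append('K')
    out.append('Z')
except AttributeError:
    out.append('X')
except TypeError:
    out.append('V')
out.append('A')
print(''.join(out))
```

Execution trace: 'Q' (inner except ZeroDivisionError) → 'Z' (try body, no exception) → 'A' (after the try/except). Output: QZA

Answer: QZA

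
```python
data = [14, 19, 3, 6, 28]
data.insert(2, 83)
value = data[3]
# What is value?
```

Trace:
`data = [14, 19, 3, 6, 28]` → data = [14, 19, 3, 6, 28]
`data.insert(2, 83)` → data = [14, 19, 83, 3, 6, 28]
`value = data[3]` → value = 3
So value = 3

Answer: 3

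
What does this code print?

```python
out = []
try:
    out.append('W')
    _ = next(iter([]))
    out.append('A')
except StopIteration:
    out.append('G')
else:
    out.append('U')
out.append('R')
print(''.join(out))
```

Execution trace: 'W' (try body) → 'G' (except StopIteration) → 'R' (after the try/except). Output: WGR

Answer: WGR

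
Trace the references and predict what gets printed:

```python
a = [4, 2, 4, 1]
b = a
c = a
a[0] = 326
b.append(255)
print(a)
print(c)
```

Key concept: multiple aliases.
Step by step:
`a = [4, 2, 4, 1]` → a = [4, 2, 4, 1]
`b = a` → b = [4, 2, 4, 1] (same object as a)
`c = a` → c = [4, 2, 4, 1] (same object as a, b)
`a[0] = 326` → a = [326, 2, 4, 1] (same object as b, c); b = [326, 2, 4, 1] (same object as a, c); c = [326, 2, 4, 1] (same object as a, b)
`b.append(255)` → a = [326, 2, 4, 1, 255] (same object as b, c); b = [326, 2, 4, 1, 255] (same object as a, c); c = [326, 2, 4, 1, 255] (same object as a, b)
`print(a)` → prints [326, 2, 4, 1, 255]
`print(c)` → prints [326, 2, 4, 1, 255]

Answer:
[326, 2, 4, 1, 255]
[326, 2, 4, 1, 255]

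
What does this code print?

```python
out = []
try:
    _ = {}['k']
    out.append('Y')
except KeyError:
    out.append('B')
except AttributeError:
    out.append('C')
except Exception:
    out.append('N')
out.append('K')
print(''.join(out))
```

Execution trace: 'B' (except KeyError) → 'K' (after the try/except). Output: BK

Answer: BK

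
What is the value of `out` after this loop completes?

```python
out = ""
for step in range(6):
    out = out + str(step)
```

Concatenate digits 0 to 5
`out` takes the values: "" → "0" → "01" → "012" → "0123" → "01234" → "012345"

Answer: "012345"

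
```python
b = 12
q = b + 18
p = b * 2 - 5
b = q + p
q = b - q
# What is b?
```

Trace:
`b = 12` → b = 12
`q = b + 18` → q = 30
`p = b * 2 - 5` → p = 19
`b = q + p` → b = 49
`q = b - q` → q = 19
So b = 49

Answer: 49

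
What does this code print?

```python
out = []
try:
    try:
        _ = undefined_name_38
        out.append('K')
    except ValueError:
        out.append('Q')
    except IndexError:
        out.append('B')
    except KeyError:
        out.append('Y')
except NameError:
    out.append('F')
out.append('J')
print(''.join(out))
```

Execution trace: 'F' (outer except NameError) → 'J' (after the try/except). Output: FJ

Answer: FJ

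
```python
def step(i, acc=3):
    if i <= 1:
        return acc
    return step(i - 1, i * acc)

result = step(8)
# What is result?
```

Accumulator trace (n, acc): (8, 3) -> (7, 24) -> (6, 168) -> (5, 1008) -> (4, 5040) -> (3, 20160) -> (2, 60480) -> (1, 120960) -> return 120960

Answer: 120960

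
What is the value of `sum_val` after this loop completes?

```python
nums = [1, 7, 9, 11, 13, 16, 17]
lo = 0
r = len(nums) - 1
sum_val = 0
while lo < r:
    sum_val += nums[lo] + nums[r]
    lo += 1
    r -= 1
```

Sum of pairs from ends
`sum_val` takes the values: 0 → 18 → 41 → 63

Answer: 63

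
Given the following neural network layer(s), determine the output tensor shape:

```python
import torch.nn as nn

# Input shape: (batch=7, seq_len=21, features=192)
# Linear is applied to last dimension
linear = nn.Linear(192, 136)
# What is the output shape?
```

Input: (7, 21, 192) -> Output: (7, 21, 136)

Answer: (7, 21, 136)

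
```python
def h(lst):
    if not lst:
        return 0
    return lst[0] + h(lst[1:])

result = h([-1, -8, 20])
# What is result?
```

(-1) + (-8) + 20 + 0 = 11

Answer: 11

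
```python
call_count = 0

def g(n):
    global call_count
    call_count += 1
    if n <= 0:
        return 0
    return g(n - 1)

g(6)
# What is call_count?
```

Linear recursion stepping by 1: 7 calls from n=6 down to ≤0.

Answer: 7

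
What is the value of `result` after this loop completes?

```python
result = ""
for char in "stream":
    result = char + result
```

Reverse 'stream'
`result` takes the values: "" → "s" → "ts" → "rts" → "erts" → "aerts" → "maerts"

Answer: "maerts"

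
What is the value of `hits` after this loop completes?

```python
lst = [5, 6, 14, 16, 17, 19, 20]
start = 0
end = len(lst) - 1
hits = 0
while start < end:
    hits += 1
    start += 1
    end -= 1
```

Iterations until pointers meet (list length 7)
`hits` takes the values: 0 → 1 → 2 → 3

Answer: 3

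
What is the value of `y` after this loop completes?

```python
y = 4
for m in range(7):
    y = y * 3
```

Multiply by 3, 7 times: 4 * 3^7 = 8748
`y` takes the values: 4 → 12 → 36 → 108 → 324 → 972 → 2916 → 8748

Answer: 8748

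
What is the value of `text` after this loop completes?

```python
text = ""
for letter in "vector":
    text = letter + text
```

Reverse 'vector'
`text` takes the values: "" → "v" → "ev" → "cev" → "tcev" → "otcev" → "rotcev"

Answer: "rotcev"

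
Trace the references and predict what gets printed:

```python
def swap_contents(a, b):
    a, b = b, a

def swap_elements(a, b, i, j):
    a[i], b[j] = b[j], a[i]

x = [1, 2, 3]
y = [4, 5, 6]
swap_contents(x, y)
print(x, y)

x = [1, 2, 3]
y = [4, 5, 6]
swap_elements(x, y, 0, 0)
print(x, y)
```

Key concept: parameter rebinding vs mutation.
Step by step:
`x = [1, 2, 3]` → x = [1, 2, 3]
`y = [4, 5, 6]` → y = [4, 5, 6]
`swap_contents(x, y)` → no visible change to tracked variables
`print(x, y)` → prints [1, 2, 3] [4, 5, 6]
`x = [1, 2, 3]` → x = [1, 2, 3]
`y = [4, 5, 6]` → y = [4, 5, 6]
`swap_elements(x, y, 0, 0)` → x = [4, 2, 3]; y = [1, 5, 6]
`print(x, y)` → prints [4, 2, 3] [1, 5, 6]

Answer:
[1, 2, 3] [4, 5, 6]
[4, 2, 3] [1, 5, 6]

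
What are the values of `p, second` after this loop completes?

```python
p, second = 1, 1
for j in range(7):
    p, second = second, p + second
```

Fibonacci: after 7 iterations
`p, second` takes the values: (1, 1) → (1, 2) → (2, 3) → (3, 5) → (5, 8) → (8, 13) → (13, 21) → (21, 34)

Answer: 21, 34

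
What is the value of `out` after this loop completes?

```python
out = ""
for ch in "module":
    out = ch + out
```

Reverse 'module'
`out` takes the values: "" → "m" → "om" → "dom" → "udom" → "ludom" → "eludom"

Answer: "eludom"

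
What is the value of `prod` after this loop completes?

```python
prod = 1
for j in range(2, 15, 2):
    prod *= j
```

Product of even numbers 2 to 14
`prod` takes the values: 1 → 2 → 8 → 48 → 384 → 3840 → 46080 → 645120

Answer: 645120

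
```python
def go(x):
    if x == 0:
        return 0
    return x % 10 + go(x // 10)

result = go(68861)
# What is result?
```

Sum of digits of 68861: 1 + 6 + 8 + 8 + 6 = 29

Answer: 29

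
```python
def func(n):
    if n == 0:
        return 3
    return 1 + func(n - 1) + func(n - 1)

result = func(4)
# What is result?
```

func(n) = 1 + 2·func(n-1), func(0)=3. Closed form: (3+1)·2^4 - 1 = 63.

Answer: 63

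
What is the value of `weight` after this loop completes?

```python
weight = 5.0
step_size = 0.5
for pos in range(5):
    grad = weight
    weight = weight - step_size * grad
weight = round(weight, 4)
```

Gradient descent: w = 5.0 * (1 - 0.5)^5
`weight` takes the values: 5.0 → 2.5 → 1.25 → 0.625 → 0.3125 → 0.15625 → 0.1562

Answer: 0.1562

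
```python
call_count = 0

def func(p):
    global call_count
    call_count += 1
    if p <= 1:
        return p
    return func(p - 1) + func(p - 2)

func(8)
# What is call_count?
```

Calls(p) = 1 + Calls(p-1) + Calls(p-2); Calls(0)=Calls(1)=1. For p=8 this gives 67.

Answer: 67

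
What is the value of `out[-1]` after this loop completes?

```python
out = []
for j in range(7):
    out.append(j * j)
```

Last element of squares 0 to 6
`out` takes the values: [] → [0] → [0, 1] → [0, 1, 4] → [0, 1, 4, 9] → [0, 1, 4, 9, 16] → [0, 1, 4, 9, 16, 25] → [0, 1, 4, 9, 16, 25, 36]
So `out[-1]` = 36

Answer: 36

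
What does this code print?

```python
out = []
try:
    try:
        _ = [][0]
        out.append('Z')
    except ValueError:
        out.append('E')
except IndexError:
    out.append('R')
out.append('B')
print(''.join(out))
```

Execution trace: 'R' (outer except IndexError) → 'B' (after the try/except). Output: RB

Answer: RB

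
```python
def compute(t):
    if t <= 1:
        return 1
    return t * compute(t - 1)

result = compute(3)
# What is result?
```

compute(3) = 3 * 2 * 1 = 6

Answer: 6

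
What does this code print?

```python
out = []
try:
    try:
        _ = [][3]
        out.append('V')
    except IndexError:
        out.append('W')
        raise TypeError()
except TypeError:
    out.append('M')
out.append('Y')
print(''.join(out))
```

Execution trace: 'W' (inner except IndexError) → 'M' (outer except TypeError) → 'Y' (after the try/except). Output: WMY

Answer: WMY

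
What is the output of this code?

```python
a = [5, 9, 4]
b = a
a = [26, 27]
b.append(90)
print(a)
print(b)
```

Key concept: rebinding vs mutation: a is rebound to a new list, b still points at the original.
Step by step:
`a = [5, 9, 4]` → a = [5, 9, 4]
`b = a` → b = [5, 9, 4] (same object as a)
`a = [26, 27]` → a = [26, 27]
`b.append(90)` → b = [5, 9, 4, 90]
`print(a)` → prints [26, 27]
`print(b)` → prints [5, 9, 4, 90]

Answer:
[26, 27]
[5, 9, 4, 90]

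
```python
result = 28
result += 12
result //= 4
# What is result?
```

Trace:
`result = 28` → result = 28
`result += 12` → result = 40
`result //= 4` → result = 10
So result = 10

Answer: 10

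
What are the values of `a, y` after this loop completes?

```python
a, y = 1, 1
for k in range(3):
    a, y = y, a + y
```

Fibonacci: after 3 iterations
`a, y` takes the values: (1, 1) → (1, 2) → (2, 3) → (3, 5)

Answer: 3, 5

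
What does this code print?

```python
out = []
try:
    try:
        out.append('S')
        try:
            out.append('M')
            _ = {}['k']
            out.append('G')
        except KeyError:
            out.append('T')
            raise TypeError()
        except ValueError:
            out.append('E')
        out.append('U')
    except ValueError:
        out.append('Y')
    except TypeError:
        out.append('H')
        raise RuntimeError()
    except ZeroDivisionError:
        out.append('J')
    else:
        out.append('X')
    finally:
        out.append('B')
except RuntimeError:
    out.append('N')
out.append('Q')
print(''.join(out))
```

Execution trace: 'S' (try body) → 'M' (inner try body) → 'T' (inner except KeyError) → 'H' (except TypeError) → 'B' (finally) → 'N' (outer except RuntimeError) → 'Q' (after the try/except). Output: SMTHBNQ

Answer: SMTHBNQ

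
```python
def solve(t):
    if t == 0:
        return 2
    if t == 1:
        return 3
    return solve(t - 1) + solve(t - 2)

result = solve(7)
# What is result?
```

Build up from base cases: solve(0)=2, solve(1)=3, solve(2)=5, solve(3)=8, solve(4)=13, solve(5)=21, solve(6)=34, ..., solve(7)=55

Answer: 55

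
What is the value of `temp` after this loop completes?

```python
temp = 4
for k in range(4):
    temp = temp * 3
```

Multiply by 3, 4 times: 4 * 3^4 = 324
`temp` takes the values: 4 → 12 → 36 → 108 → 324

Answer: 324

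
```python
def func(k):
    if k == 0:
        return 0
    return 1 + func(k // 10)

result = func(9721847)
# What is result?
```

Count of digits of 9721847: 7

Answer: 7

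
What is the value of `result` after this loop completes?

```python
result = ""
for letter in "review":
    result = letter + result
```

Reverse 'review'
`result` takes the values: "" → "r" → "er" → "ver" → "iver" → "eiver" → "weiver"

Answer: "weiver"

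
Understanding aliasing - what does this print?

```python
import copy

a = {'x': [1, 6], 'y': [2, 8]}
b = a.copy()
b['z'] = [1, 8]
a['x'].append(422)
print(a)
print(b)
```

Key concept: shallow copy of dict with mutable values.
Step by step:
`a = {'x': [1, 6], 'y': [2, 8]}` → a = {'x': [1, 6], 'y': [2, 8]}
`b = a.copy()` → b = {'x': [1, 6], 'y': [2, 8]}
`b['z'] = [1, 8]` → b = {'x': [1, 6], 'y': [2, 8], 'z': [1, 8]}
`a['x'].append(422)` → a = {'x': [1, 6, 422], 'y': [2, 8]}; b = {'x': [1, 6, 422], 'y': [2, 8], 'z': [1, 8]}
`print(a)` → prints {'x': [1, 6, 422], 'y': [2, 8]}
`print(b)` → prints {'x': [1, 6, 422], 'y': [2, 8], 'z': [1, 8]}

Answer:
{'x': [1, 6, 422], 'y': [2, 8]}
{'x': [1, 6, 422], 'y': [2, 8], 'z': [1, 8]}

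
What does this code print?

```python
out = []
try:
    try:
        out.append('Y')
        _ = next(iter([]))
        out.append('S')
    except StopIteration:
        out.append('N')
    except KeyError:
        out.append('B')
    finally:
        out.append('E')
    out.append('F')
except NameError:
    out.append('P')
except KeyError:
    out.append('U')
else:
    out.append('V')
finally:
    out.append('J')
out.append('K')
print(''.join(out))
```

Execution trace: 'Y' (inner try body) → 'N' (inner except StopIteration) → 'E' (inner finally) → 'F' (try body, no exception) → 'V' (else) → 'J' (finally) → 'K' (after the try/except). Output: YNEFVJK

Answer: YNEFVJK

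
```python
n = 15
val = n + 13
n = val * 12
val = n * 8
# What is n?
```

Trace:
`n = 15` → n = 15
`val = n + 13` → val = 28
`n = val * 12` → n = 336
`val = n * 8` → val = 2688
So n = 336

Answer: 336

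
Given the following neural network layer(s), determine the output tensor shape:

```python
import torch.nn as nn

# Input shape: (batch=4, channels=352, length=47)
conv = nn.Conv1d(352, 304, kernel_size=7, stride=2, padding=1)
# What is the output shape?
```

Input: (4, 352, 47) -> Output: (4, 304, 22)

Answer: (4, 304, 22)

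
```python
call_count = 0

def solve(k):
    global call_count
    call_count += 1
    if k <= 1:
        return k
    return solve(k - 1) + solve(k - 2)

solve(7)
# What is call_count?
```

Calls(k) = 1 + Calls(k-1) + Calls(k-2); Calls(0)=Calls(1)=1. For k=7 this gives 41.

Answer: 41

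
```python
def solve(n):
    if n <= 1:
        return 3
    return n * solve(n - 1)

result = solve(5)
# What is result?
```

solve(5) = 5 * 4 * 3 * 2 * 3 = 360

Answer: 360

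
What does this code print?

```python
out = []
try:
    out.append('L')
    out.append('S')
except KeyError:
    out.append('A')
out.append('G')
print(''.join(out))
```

Execution trace: 'L' (try body) → 'S' (try body, no exception) → 'G' (after the try/except). Output: LSG

Answer: LSG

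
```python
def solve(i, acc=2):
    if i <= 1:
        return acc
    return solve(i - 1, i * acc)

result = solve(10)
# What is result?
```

Accumulator trace (n, acc): (10, 2) -> (9, 20) -> (8, 180) -> (7, 1440) -> (6, 10080) -> (5, 60480) -> (4, 302400) -> (3, 1209600) -> (2, 3628800) -> (1, 7257600) -> return 7257600

Answer: 7257600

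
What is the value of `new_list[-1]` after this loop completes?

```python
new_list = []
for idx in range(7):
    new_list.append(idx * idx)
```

Last element of squares 0 to 6
`new_list` takes the values: [] → [0] → [0, 1] → [0, 1, 4] → [0, 1, 4, 9] → [0, 1, 4, 9, 16] → [0, 1, 4, 9, 16, 25] → [0, 1, 4, 9, 16, 25, 36]
So `new_list[-1]` = 36

Answer: 36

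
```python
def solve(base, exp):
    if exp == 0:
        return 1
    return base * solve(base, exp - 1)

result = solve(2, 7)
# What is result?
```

solve(2, 7) = 2 * 2 * 2 * 2 * 2 * 2 * 2 = 128

Answer: 128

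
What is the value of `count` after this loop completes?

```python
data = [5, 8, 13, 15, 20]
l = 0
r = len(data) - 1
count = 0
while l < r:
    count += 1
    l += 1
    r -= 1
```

Iterations until pointers meet (list length 5)
`count` takes the values: 0 → 1 → 2

Answer: 2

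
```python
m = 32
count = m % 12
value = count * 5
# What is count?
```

Trace:
`m = 32` → m = 32
`count = m % 12` → count = 8
`value = count * 5` → value = 40
So count = 8

Answer: 8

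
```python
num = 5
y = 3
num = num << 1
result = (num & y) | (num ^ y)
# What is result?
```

Trace:
`num = 5` → num = 5
`y = 3` → y = 3
`num = num << 1` → num = 10
`result = (num & y) | (num ^ y)` → result = 11
So result = 11

Answer: 11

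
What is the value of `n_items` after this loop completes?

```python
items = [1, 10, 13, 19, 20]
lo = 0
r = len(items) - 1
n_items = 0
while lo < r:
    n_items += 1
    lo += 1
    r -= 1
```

Iterations until pointers meet (list length 5)
`n_items` takes the values: 0 → 1 → 2

Answer: 2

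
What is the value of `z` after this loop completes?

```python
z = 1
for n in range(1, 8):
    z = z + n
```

Start at 1, add 1 through 7
`z` takes the values: 1 → 2 → 4 → 7 → 11 → 16 → 22 → 29

Answer: 29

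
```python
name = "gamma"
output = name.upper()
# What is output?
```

Trace:
`name = "gamma"` → name = 'gamma'
`output = name.upper()` → output = 'GAMMA'
So output = 'GAMMA'

Answer: 'GAMMA'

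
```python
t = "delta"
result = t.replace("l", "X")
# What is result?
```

Trace:
`t = "delta"` → t = 'delta'
`result = t.replace("l", "X")` → result = 'deXta'
So result = 'deXta'

Answer: 'deXta'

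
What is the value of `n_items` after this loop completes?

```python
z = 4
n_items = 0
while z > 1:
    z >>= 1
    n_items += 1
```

Count right shifts until 1
`n_items` takes the values: 0 → 1 → 2

Answer: 2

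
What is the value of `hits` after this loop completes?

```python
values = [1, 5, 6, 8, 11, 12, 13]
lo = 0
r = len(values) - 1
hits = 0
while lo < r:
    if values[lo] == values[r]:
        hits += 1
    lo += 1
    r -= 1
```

Count matching pairs from ends
`hits` takes the values: 0

Answer: 0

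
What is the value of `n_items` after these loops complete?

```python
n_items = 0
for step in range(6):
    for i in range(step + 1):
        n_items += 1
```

Triangle: 1 + 2 + ... + 6
`n_items` takes the values: 0 → 1 → 2 → 3 → 4 → 5 → 6 → 7 → 8 → 9 → 10 → 11 → 12 → 13 → 14 → 15 → 16 → 17 → 18 → 19 → 20 → 21

Answer: 21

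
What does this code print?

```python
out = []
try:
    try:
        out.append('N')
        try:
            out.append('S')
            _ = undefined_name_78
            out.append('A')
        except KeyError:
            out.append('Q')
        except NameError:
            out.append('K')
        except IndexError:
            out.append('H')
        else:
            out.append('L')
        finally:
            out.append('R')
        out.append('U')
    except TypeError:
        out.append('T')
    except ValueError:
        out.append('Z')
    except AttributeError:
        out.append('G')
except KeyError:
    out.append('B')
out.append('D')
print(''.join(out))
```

Execution trace: 'N' (try body) → 'S' (inner try body) → 'K' (inner except NameError) → 'R' (inner finally) → 'U' (try body, no exception) → 'D' (after the try/except). Output: NSKRUD

Answer: NSKRUD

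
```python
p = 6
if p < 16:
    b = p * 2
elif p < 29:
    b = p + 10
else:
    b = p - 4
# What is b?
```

Trace:
`p = 6` → p = 6
`if p < 16: ...` → p < 16 is True → b = 12
So b = 12

Answer: 12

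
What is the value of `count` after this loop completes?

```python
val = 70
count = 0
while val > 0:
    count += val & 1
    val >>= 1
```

Count set bits in 70 (binary: 0b1000110)
`count` takes the values: 0 → 1 → 2 → 3

Answer: 3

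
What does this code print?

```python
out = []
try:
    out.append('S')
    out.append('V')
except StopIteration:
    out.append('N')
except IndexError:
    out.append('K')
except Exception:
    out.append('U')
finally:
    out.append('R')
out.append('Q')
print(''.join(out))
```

Execution trace: 'S' (try body) → 'V' (try body, no exception) → 'R' (finally) → 'Q' (after the try/except). Output: SVRQ

Answer: SVRQ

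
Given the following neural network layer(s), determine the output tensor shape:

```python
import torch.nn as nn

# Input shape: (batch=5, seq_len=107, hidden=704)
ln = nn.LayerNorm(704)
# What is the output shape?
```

Input: (5, 107, 704) -> Output: (5, 107, 704)

Answer: (5, 107, 704)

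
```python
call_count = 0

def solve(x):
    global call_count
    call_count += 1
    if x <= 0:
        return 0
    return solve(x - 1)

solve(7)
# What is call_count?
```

Linear recursion stepping by 1: 8 calls from x=7 down to ≤0.

Answer: 8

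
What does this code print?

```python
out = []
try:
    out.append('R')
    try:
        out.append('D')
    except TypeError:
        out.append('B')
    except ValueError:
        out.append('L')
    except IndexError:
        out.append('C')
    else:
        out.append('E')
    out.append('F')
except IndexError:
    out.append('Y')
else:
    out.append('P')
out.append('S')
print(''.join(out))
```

Execution trace: 'R' (try body) → 'D' (inner try body, no exception) → 'E' (inner else) → 'F' (try body, no exception) → 'P' (else) → 'S' (after the try/except). Output: RDEFPS

Answer: RDEFPS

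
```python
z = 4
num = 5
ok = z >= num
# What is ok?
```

Trace:
`z = 4` → z = 4
`num = 5` → num = 5
`ok = z >= num` → ok = False
So ok = False

Answer: False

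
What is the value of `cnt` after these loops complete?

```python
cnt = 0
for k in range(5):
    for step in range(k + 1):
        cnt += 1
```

Triangle: 1 + 2 + ... + 5
`cnt` takes the values: 0 → 1 → 2 → 3 → 4 → 5 → 6 → 7 → 8 → 9 → 10 → 11 → 12 → 13 → 14 → 15

Answer: 15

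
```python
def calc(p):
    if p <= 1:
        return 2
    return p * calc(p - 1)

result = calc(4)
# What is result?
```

calc(4) = 4 * 3 * 2 * 2 = 48

Answer: 48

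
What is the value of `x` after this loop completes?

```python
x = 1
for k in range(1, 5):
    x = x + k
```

Start at 1, add 1 through 4
`x` takes the values: 1 → 2 → 4 → 7 → 11

Answer: 11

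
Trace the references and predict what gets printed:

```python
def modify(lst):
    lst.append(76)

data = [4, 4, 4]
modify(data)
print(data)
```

Key concept: function modifies passed list.
Step by step:
`data = [4, 4, 4]` → data = [4, 4, 4]
`modify(data)` → data = [4, 4, 4, 76]
`print(data)` → prints [4, 4, 4, 76]

Answer: [4, 4, 4, 76]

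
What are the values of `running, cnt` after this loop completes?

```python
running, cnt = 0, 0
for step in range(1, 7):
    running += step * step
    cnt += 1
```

Sum of squares and count
`running, cnt` takes the values: (0, 0) → (1, 0) → (1, 1) → (5, 1) → (5, 2) → (14, 2) → (14, 3) → (30, 3) → (30, 4) → (55, 4) → (55, 5) → (91, 5) → (91, 6)

Answer: 91, 6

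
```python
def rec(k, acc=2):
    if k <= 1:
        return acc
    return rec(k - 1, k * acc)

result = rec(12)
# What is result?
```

Accumulator trace (n, acc): (12, 2) -> (11, 24) -> (10, 264) -> (9, 2640) -> (8, 23760) -> (7, 190080) -> (6, 1330560) -> (5, 7983360) -> (4, 39916800) -> (3, 159667200) -> (2, 479001600) -> (1, 958003200) -> return 958003200

Answer: 958003200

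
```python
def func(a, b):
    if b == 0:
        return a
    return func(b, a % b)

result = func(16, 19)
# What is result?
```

func(16, 19) -> func(19, 16) -> func(16, 3) -> func(3, 1) -> func(1, 0) -> 1

Answer: 1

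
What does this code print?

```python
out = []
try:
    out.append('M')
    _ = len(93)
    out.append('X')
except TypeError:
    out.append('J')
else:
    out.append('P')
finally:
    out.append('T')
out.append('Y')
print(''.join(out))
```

Execution trace: 'M' (try body) → 'J' (except TypeError) → 'T' (finally) → 'Y' (after the try/except). Output: MJTY

Answer: MJTY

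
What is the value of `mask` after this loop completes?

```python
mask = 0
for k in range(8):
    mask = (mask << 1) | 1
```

Build 8 consecutive 1-bits: 0b11111111
`mask` takes the values: 0 → 1 → 3 → 7 → 15 → 31 → 63 → 127 → 255

Answer: 255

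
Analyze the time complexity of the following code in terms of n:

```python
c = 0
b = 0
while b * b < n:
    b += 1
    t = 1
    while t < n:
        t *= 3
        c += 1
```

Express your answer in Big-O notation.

Each loop level contributes: √n × log n. Multiplying the contributions gives O(√n log n).

Answer: O(√n log n)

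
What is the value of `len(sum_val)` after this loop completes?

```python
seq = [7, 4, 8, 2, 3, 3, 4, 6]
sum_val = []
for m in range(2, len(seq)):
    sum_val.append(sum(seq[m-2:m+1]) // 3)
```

Number of 3-element averages
`sum_val` takes the values: [] → [6] → [6, 4] → [6, 4, 4] → [6, 4, 4, 2] → [6, 4, 4, 2, 3] → [6, 4, 4, 2, 3, 4]
So `len(sum_val)` = 6

Answer: 6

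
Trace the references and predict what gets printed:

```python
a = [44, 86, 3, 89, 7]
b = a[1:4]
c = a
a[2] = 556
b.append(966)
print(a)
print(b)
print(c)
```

Key concept: slice vs alias.
Step by step:
`a = [44, 86, 3, 89, 7]` → a = [44, 86, 3, 89, 7]
`b = a[1:4]` → b = [86, 3, 89]
`c = a` → c = [44, 86, 3, 89, 7] (same object as a)
`a[2] = 556` → a = [44, 86, 556, 89, 7] (same object as c); c = [44, 86, 556, 89, 7] (same object as a)
`b.append(966)` → b = [86, 3, 89, 966]
`print(a)` → prints [44, 86, 556, 89, 7]
`print(b)` → prints [86, 3, 89, 966]
`print(c)` → prints [44, 86, 556, 89, 7]

Answer:
[44, 86, 556, 89, 7]
[86, 3, 89, 966]
[44, 86, 556, 89, 7]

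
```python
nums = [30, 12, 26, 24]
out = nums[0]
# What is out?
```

Trace:
`nums = [30, 12, 26, 24]` → nums = [30, 12, 26, 24]
`out = nums[0]` → out = 30
So out = 30

Answer: 30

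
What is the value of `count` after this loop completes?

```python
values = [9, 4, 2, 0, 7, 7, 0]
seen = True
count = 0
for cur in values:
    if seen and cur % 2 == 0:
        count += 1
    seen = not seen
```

Count even values at even positions
`count` takes the values: 0 → 1 → 2

Answer: 2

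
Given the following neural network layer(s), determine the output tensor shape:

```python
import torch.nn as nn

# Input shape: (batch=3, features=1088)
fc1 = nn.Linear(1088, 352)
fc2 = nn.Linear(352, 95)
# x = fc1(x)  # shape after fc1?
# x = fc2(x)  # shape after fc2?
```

Input: (3, 1088) -> after fc1: (3, 352) -> Output: (3, 95)

Answer: (3, 95)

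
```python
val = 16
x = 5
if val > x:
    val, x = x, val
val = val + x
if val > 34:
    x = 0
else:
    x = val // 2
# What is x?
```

Trace:
`val = 16` → val = 16
`x = 5` → x = 5
`if val > x: ...` → val > x is True → val = 5; x = 16
`val = val + x` → val = 21
`if val > 34: ...` → val > 34 is False, take else branch → x = 10
So x = 10

Answer: 10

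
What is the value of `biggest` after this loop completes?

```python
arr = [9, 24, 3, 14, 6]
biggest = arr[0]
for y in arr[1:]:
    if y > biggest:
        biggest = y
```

Maximum of [9, 24, 3, 14, 6]
`biggest` takes the values: 9 → 24

Answer: 24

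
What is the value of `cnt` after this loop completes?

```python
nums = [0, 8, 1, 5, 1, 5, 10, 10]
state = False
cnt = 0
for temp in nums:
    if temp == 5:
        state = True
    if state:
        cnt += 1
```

Count elements after first 5 in [0, 8, 1, 5, 1, 5, 10, 10]
`cnt` takes the values: 0 → 1 → 2 → 3 → 4 → 5

Answer: 5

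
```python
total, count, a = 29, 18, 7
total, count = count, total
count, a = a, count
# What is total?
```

Trace:
`total, count, a = 29, 18, 7` → total = 29; count = 18; a = 7
`total, count = count, total` → total = 18; count = 29
`count, a = a, count` → count = 7; a = 29
So total = 18

Answer: 18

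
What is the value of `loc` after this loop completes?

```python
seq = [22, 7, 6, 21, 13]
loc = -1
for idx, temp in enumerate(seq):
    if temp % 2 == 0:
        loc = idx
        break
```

First even number index in [22, 7, 6, 21, 13]
`loc` takes the values: -1 → 0

Answer: 0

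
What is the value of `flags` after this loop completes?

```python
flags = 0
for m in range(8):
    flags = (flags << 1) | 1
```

Build 8 consecutive 1-bits: 0b11111111
`flags` takes the values: 0 → 1 → 3 → 7 → 15 → 31 → 63 → 127 → 255

Answer: 255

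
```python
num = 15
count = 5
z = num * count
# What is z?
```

Trace:
`num = 15` → num = 15
`count = 5` → count = 5
`z = num * count` → z = 75
So z = 75

Answer: 75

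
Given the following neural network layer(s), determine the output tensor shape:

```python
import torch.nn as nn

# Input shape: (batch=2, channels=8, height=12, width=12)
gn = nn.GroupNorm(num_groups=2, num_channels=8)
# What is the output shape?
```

Input: (2, 8, 12, 12) -> Output: (2, 8, 12, 12)

Answer: (2, 8, 12, 12)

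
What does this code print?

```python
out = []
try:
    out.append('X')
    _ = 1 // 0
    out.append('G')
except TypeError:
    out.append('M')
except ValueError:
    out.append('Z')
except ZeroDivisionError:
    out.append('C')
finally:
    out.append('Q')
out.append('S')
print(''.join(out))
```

Execution trace: 'X' (try body) → 'C' (except ZeroDivisionError) → 'Q' (finally) → 'S' (after the try/except). Output: XCQS

Answer: XCQS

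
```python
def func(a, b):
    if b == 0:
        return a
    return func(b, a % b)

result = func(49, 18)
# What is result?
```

func(49, 18) -> func(18, 13) -> func(13, 5) -> func(5, 3) -> func(3, 2) -> func(2, 1) -> func(1, 0) -> 1

Answer: 1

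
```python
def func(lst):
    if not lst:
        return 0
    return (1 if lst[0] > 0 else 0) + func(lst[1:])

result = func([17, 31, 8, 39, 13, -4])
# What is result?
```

Count of positive elements in [17, 31, 8, 39, 13, -4] = 5

Answer: 5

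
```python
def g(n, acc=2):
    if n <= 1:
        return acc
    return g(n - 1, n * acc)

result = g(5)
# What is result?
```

Accumulator trace (n, acc): (5, 2) -> (4, 10) -> (3, 40) -> (2, 120) -> (1, 240) -> return 240

Answer: 240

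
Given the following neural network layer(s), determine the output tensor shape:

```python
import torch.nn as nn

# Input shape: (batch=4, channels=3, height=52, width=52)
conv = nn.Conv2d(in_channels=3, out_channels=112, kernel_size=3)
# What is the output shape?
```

Input: (4, 3, 52, 52) -> Output: (4, 112, 50, 50)

Answer: (4, 112, 50, 50)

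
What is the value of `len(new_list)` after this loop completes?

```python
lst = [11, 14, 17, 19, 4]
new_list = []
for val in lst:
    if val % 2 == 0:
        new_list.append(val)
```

Count even numbers in [11, 14, 17, 19, 4]
`new_list` takes the values: [] → [14] → [14, 4]
So `len(new_list)` = 2

Answer: 2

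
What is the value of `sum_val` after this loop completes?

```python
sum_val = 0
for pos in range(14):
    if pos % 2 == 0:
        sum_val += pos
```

Sum of even numbers 0 to 13
`sum_val` takes the values: 0 → 2 → 6 → 12 → 20 → 30 → 42

Answer: 42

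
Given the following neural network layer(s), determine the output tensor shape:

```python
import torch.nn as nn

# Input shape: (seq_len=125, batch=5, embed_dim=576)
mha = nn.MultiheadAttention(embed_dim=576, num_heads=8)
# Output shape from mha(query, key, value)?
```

Input: (125, 5, 576) -> Output: (125, 5, 576)

Answer: (125, 5, 576)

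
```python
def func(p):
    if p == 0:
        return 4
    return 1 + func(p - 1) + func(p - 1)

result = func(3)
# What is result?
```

func(p) = 1 + 2·func(p-1), func(0)=4. Closed form: (4+1)·2^3 - 1 = 39.

Answer: 39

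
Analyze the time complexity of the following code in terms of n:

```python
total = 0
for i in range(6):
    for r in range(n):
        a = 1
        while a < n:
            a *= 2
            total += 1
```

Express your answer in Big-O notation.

Each loop level contributes: 1 × n × log n. Multiplying the contributions gives O(n log n).

Answer: O(n log n)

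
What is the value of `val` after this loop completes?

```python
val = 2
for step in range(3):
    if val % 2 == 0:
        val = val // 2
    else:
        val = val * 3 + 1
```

Collatz-style transformation from 2
`val` takes the values: 2 → 1 → 4 → 2

Answer: 2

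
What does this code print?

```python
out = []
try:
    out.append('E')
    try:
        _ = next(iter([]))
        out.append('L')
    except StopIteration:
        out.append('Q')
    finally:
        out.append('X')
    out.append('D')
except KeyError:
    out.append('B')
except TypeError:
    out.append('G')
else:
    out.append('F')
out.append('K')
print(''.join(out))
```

Execution trace: 'E' (try body) → 'Q' (inner except StopIteration) → 'X' (inner finally) → 'D' (try body, no exception) → 'F' (else) → 'K' (after the try/except). Output: EQXDFK

Answer: EQXDFK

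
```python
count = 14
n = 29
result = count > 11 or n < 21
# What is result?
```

Trace:
`count = 14` → count = 14
`n = 29` → n = 29
`result = count > 11 or n < 21` → result = True
So result = True

Answer: True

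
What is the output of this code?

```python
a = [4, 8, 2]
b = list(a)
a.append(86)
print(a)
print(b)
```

Key concept: list() constructor creates copy.
Step by step:
`a = [4, 8, 2]` → a = [4, 8, 2]
`b = list(a)` → b = [4, 8, 2]
`a.append(86)` → a = [4, 8, 2, 86]
`print(a)` → prints [4, 8, 2, 86]
`print(b)` → prints [4, 8, 2]

Answer:
[4, 8, 2, 86]
[4, 8, 2]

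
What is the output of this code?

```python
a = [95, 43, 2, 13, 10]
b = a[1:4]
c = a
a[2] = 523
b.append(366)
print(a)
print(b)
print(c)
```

Key concept: slice vs alias.
Step by step:
`a = [95, 43, 2, 13, 10]` → a = [95, 43, 2, 13, 10]
`b = a[1:4]` → b = [43, 2, 13]
`c = a` → c = [95, 43, 2, 13, 10] (same object as a)
`a[2] = 523` → a = [95, 43, 523, 13, 10] (same object as c); c = [95, 43, 523, 13, 10] (same object as a)
`b.append(366)` → b = [43, 2, 13, 366]
`print(a)` → prints [95, 43, 523, 13, 10]
`print(b)` → prints [43, 2, 13, 366]
`print(c)` → prints [95, 43, 523, 13, 10]

Answer:
[95, 43, 523, 13, 10]
[43, 2, 13, 366]
[95, 43, 523, 13, 10]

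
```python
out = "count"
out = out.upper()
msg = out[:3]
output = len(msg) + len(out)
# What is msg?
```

Trace:
`out = "count"` → out = 'count'
`out = out.upper()` → out = 'COUNT'
`msg = out[:3]` → msg = 'COU'
`output = len(msg) + len(out)` → output = 8
So msg = 'COU'

Answer: 'COU'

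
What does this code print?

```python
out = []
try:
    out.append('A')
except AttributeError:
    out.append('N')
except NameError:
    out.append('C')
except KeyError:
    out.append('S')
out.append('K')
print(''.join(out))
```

Execution trace: 'A' (try body, no exception) → 'K' (after the try/except). Output: AK

Answer: AK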